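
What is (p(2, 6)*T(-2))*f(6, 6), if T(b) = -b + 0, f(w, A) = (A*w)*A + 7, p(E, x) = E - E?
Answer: 0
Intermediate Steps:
p(E, x) = 0
f(w, A) = 7 + w*A² (f(w, A) = w*A² + 7 = 7 + w*A²)
T(b) = -b
(p(2, 6)*T(-2))*f(6, 6) = (0*(-1*(-2)))*(7 + 6*6²) = (0*2)*(7 + 6*36) = 0*(7 + 216) = 0*223 = 0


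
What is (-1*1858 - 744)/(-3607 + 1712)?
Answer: 2602/1895 ≈ 1.3731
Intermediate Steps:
(-1*1858 - 744)/(-3607 + 1712) = (-1858 - 744)/(-1895) = -2602*(-1/1895) = 2602/1895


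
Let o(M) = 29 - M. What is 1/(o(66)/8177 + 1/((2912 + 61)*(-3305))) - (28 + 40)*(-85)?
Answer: 54622705015/9825986 ≈ 5559.0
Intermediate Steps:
1/(o(66)/8177 + 1/((2912 + 61)*(-3305))) - (28 + 40)*(-85) = 1/((29 - 1*66)/8177 + 1/((2912 + 61)*(-3305))) - (28 + 40)*(-85) = 1/((29 - 66)*(1/8177) - 1/3305/2973) - 68*(-85) = 1/(-37*1/8177 + (1/2973)*(-1/3305)) - 1*(-5780) = 1/(-1/221 - 1/9825765) + 5780 = 1/(-9825986/2171494065) + 5780 = -2171494065/9825986 + 5780 = 54622705015/9825986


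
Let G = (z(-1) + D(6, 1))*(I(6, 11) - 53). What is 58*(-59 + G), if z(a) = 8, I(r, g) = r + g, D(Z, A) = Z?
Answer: -32654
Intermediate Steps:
I(r, g) = g + r
G = -504 (G = (8 + 6)*((11 + 6) - 53) = 14*(17 - 53) = 14*(-36) = -504)
58*(-59 + G) = 58*(-59 - 504) = 58*(-563) = -32654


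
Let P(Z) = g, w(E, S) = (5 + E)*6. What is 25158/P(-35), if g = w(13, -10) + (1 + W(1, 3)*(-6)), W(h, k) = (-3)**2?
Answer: 25158/55 ≈ 457.42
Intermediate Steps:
W(h, k) = 9
w(E, S) = 30 + 6*E
g = 55 (g = (30 + 6*13) + (1 + 9*(-6)) = (30 + 78) + (1 - 54) = 108 - 53 = 55)
P(Z) = 55
25158/P(-35) = 25158/55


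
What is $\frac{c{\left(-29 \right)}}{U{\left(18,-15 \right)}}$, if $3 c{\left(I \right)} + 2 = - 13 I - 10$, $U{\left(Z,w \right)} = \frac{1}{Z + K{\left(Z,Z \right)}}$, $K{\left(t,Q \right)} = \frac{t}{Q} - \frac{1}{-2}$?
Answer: $\frac{4745}{2} \approx 2372.5$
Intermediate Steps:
$K{\left(t,Q \right)} = \frac{1}{2} + \frac{t}{Q}$ ($K{\left(t,Q \right)} = \frac{t}{Q} - - \frac{1}{2} = \frac{t}{Q} + \frac{1}{2} = \frac{1}{2} + \frac{t}{Q}$)
$U{\left(Z,w \right)} = \frac{1}{\frac{3}{2} + Z}$ ($U{\left(Z,w \right)} = \frac{1}{Z + \frac{Z + \frac{Z}{2}}{Z}} = \frac{1}{Z + \frac{\frac{3}{2} Z}{Z}} = \frac{1}{Z + \frac{3}{2}} = \frac{1}{\frac{3}{2} + Z}$)
$c{\left(I \right)} = -4 - \frac{13 I}{3}$ ($c{\left(I \right)} = - \frac{2}{3} + \frac{- 13 I - 10}{3} = - \frac{2}{3} + \frac{-10 - 13 I}{3} = - \frac{2}{3} - \left(\frac{10}{3} + \frac{13 I}{3}\right) = -4 - \frac{13 I}{3}$)
$\frac{c{\left(-29 \right)}}{U{\left(18,-15 \right)}} = \frac{-4 - - \frac{377}{3}}{2 \frac{1}{3 + 2 \cdot 18}} = \frac{-4 + \frac{377}{3}}{2 \frac{1}{3 + 36}} = \frac{365}{3 \cdot \frac{2}{39}} = \frac{365}{3} \cdot \frac{39}{2} = \frac{4745}{2}$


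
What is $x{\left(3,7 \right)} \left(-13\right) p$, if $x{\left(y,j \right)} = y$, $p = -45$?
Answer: $1755$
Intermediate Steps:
$x{\left(3,7 \right)} \left(-13\right) p = 3 \left(-13\right) \left(-45\right) = \left(-39\right) \left(-45\right) = 1755$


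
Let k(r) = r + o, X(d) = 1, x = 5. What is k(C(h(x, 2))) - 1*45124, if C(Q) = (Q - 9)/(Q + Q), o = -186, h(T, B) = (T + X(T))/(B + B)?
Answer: -90625/2 ≈ -45313.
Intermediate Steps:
h(T, B) = (1 + T)/(2*B) (h(T, B) = (T + 1)/(B + B) = (1 + T)/((2*B)) = (1 + T)*(1/(2*B)) = (1 + T)/(2*B))
C(Q) = (-9 + Q)/(2*Q) (C(Q) = (-9 + Q)/((2*Q)) = (-9 + Q)*(1/(2*Q)) = (-9 + Q)/(2*Q))
k(r) = -186 + r (k(r) = r - 186 = -186 + r)
k(C(h(x, 2))) - 1*45124 = (-186 + (-9 + (1/2)*(1 + 5)/2)/(2*(((1/2)*(1 + 5)/2)))) - 1*45124 = (-186 + (-9 + (1/2)*(1/2)*6)/(2*(((1/2)*(1/2)*6)))) - 45124 = (-186 + (-9 + 3/2)/(2*(3/2))) - 45124 = (-186 + (1/2)*(2/3)*(-15/2)) - 45124 = (-186 - 5/2) - 45124 = -377/2 - 45124 = -90625/2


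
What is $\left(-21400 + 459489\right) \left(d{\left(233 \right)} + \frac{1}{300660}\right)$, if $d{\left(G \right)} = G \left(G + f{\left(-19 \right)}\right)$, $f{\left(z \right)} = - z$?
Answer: $\frac{7733827187895929}{300660} \approx 2.5723 \cdot 10^{10}$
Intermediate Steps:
$d{\left(G \right)} = G \left(19 + G\right)$ ($d{\left(G \right)} = G \left(G - -19\right) = G \left(G + 19\right) = G \left(19 + G\right)$)
$\left(-21400 + 459489\right) \left(d{\left(233 \right)} + \frac{1}{300660}\right) = \left(-21400 + 459489\right) \left(233 \left(19 + 233\right) + \frac{1}{300660}\right) = 438089 \left(233 \cdot 252 + \frac{1}{300660}\right) = 438089 \left(58716 + \frac{1}{300660}\right) = 438089 \cdot \frac{17653552561}{300660} = \frac{7733827187895929}{300660}$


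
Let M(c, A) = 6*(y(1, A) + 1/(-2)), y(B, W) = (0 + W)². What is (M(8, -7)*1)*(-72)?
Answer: -20952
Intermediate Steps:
y(B, W) = W²
M(c, A) = -3 + 6*A² (M(c, A) = 6*(A² + 1/(-2)) = 6*(A² - ½) = 6*(-½ + A²) = -3 + 6*A²)
(M(8, -7)*1)*(-72) = ((-3 + 6*(-7)²)*1)*(-72) = ((-3 + 6*49)*1)*(-72) = ((-3 + 294)*1)*(-72) = (291*1)*(-72) = 291*(-72) = -20952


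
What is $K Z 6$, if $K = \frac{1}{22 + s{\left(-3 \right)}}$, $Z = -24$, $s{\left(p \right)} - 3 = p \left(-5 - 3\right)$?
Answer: $- \frac{144}{49} \approx -2.9388$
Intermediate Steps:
$s{\left(p \right)} = 3 - 8 p$ ($s{\left(p \right)} = 3 + p \left(-5 - 3\right) = 3 + p \left(-8\right) = 3 - 8 p$)
$K = \frac{1}{49}$ ($K = \frac{1}{22 + \left(3 - -24\right)} = \frac{1}{22 + \left(3 + 24\right)} = \frac{1}{22 + 27} = \frac{1}{49} \approx 0.020408$)
$K Z 6 = \frac{1}{49} \left(-24\right) 6 = \left(- \frac{24}{49}\right) 6 = - \frac{144}{49}$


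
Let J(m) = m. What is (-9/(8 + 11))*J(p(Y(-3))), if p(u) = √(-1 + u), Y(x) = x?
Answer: -18*I/19 ≈ -0.94737*I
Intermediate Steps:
(-9/(8 + 11))*J(p(Y(-3))) = (-9/(8 + 11))*√(-1 - 3) = (-9/19)*√(-4) = (-9*1/19)*(2*I) = -18*I/19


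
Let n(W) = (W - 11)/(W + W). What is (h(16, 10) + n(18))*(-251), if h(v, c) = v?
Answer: -146333/36 ≈ -4064.8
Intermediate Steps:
n(W) = (-11 + W)/(2*W) (n(W) = (-11 + W)/((2*W)) = (-11 + W)*(1/(2*W)) = (-11 + W)/(2*W))
(h(16, 10) + n(18))*(-251) = (16 + (½)*(-11 + 18)/18)*(-251) = (16 + (½)*(1/18)*7)*(-251) = (16 + 7/36)*(-251) = (583/36)*(-251) = -146333/36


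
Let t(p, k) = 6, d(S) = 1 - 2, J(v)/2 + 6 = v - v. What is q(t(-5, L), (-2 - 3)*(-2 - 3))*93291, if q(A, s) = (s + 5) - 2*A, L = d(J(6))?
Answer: 1679238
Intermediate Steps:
J(v) = -12 (J(v) = -12 + 2*(v - v) = -12 + 2*0 = -12 + 0 = -12)
d(S) = -1
L = -1
q(A, s) = 5 + s - 2*A (q(A, s) = (5 + s) - 2*A = 5 + s - 2*A)
q(t(-5, L), (-2 - 3)*(-2 - 3))*93291 = (5 + (-2 - 3)*(-2 - 3) - 2*6)*93291 = (5 - 5*(-5) - 12)*93291 = (5 + 25 - 12)*93291 = 18*93291 = 1679238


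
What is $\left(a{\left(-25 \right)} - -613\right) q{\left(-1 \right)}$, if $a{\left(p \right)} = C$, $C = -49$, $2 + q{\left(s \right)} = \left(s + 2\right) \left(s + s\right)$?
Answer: $-2256$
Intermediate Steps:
$q{\left(s \right)} = -2 + 2 s \left(2 + s\right)$ ($q{\left(s \right)} = -2 + \left(s + 2\right) \left(s + s\right) = -2 + \left(2 + s\right) 2 s = -2 + 2 s \left(2 + s\right)$)
$a{\left(p \right)} = -49$
$\left(a{\left(-25 \right)} - -613\right) q{\left(-1 \right)} = \left(-49 - -613\right) \left(-2 + 2 \left(-1\right)^{2} + 4 \left(-1\right)\right) = \left(-49 + 613\right) \left(-2 + 2 \cdot 1 - 4\right) = 564 \left(-2 + 2 - 4\right) = 564 \left(-4\right) = -2256$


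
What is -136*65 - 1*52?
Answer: -8892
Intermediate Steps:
-136*65 - 1*52 = -8840 - 52 = -8892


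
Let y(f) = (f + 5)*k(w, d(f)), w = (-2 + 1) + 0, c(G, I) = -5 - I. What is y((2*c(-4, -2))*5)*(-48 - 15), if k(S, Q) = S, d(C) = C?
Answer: -1575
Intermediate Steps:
w = -1 (w = -1 + 0 = -1)
y(f) = -5 - f (y(f) = (f + 5)*(-1) = (5 + f)*(-1) = -5 - f)
y((2*c(-4, -2))*5)*(-48 - 15) = (-5 - 2*(-5 - 1*(-2))*5)*(-48 - 15) = (-5 - 2*(-5 + 2)*5)*(-63) = (-5 - 2*(-3)*5)*(-63) = (-5 - (-6)*5)*(-63) = (-5 - 1*(-30))*(-63) = (-5 + 30)*(-63) = 25*(-63) = -1575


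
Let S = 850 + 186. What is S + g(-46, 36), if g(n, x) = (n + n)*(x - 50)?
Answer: 2324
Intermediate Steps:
g(n, x) = 2*n*(-50 + x) (g(n, x) = (2*n)*(-50 + x) = 2*n*(-50 + x))
S = 1036
S + g(-46, 36) = 1036 + 2*(-46)*(-50 + 36) = 1036 + 2*(-46)*(-14) = 1036 + 1288 = 2324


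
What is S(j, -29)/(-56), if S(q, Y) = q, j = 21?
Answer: -3/8 ≈ -0.37500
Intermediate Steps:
S(j, -29)/(-56) = 21/(-56) = 21*(-1/56) = -3/8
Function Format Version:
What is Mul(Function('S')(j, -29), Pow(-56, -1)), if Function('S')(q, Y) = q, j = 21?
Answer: Rational(-3, 8) ≈ -0.37500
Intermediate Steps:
Mul(Function('S')(j, -29), Pow(-56, -1)) = Mul(21, Pow(-56, -1)) = Mul(21, Rational(-1, 56)) = Rational(-3, 8)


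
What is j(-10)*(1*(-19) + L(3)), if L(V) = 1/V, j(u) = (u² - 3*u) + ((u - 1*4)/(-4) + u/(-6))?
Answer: -22708/9 ≈ -2523.1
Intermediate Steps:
j(u) = 1 + u² - 41*u/12 (j(u) = (u² - 3*u) + ((u - 4)*(-¼) + u*(-⅙)) = (u² - 3*u) + ((-4 + u)*(-¼) - u/6) = (u² - 3*u) + ((1 - u/4) - u/6) = (u² - 3*u) + (1 - 5*u/12) = 1 + u² - 41*u/12)
j(-10)*(1*(-19) + L(3)) = (1 + (-10)² - 41/12*(-10))*(1*(-19) + 1/3) = (1 + 100 + 205/6)*(-19 + ⅓) = (811/6)*(-56/3) = -22708/9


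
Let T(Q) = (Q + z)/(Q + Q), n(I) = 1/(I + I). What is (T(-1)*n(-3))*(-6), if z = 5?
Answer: -2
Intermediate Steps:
n(I) = 1/(2*I)
T(Q) = (5 + Q)/(2*Q) (T(Q) = (Q + 5)/(Q + Q) = (5 + Q)/((2*Q)) = (5 + Q)*(1/(2*Q)) = (5 + Q)/(2*Q))
(T(-1)*n(-3))*(-6) = (((½)*(5 - 1)/(-1))*((½)/(-3)))*(-6) = (((½)*(-1)*4)*((½)*(-⅓)))*(-6) = -2*(-⅙)*(-6) = (⅓)*(-6) = -2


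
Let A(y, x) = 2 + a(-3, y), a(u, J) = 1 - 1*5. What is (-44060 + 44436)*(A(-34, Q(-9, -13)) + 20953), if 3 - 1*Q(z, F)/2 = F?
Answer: 7877576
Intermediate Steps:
a(u, J) = -4 (a(u, J) = 1 - 5 = -4)
Q(z, F) = 6 - 2*F
A(y, x) = -2 (A(y, x) = 2 - 4 = -2)
(-44060 + 44436)*(A(-34, Q(-9, -13)) + 20953) = (-44060 + 44436)*(-2 + 20953) = 376*20951 = 7877576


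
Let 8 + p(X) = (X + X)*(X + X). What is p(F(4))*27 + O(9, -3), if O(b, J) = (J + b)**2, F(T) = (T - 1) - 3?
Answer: -180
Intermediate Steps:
F(T) = -4 + T (F(T) = (-1 + T) - 3 = -4 + T)
p(X) = -8 + 4*X**2 (p(X) = -8 + (X + X)*(X + X) = -8 + (2*X)*(2*X) = -8 + 4*X**2)
p(F(4))*27 + O(9, -3) = (-8 + 4*(-4 + 4)**2)*27 + (-3 + 9)**2 = (-8 + 4*0**2)*27 + 6**2 = (-8 + 4*0)*27 + 36 = (-8 + 0)*27 + 36 = -8*27 + 36 = -216 + 36 = -180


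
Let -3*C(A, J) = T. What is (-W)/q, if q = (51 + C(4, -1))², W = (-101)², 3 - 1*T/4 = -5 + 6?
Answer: -91809/21025 ≈ -4.3667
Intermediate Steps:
T = 8 (T = 12 - 4*(-5 + 6) = 12 - 4*1 = 12 - 4 = 8)
C(A, J) = -8/3 (C(A, J) = -⅓*8 = -8/3)
W = 10201
q = 21025/9 (q = (51 - 8/3)² = (145/3)² = 21025/9 ≈ 2336.1)
(-W)/q = (-1*10201)/(21025/9) = -10201*9/21025 = -91809/21025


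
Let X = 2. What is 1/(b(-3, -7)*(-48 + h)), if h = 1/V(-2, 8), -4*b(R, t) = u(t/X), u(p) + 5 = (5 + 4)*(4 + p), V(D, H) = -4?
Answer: -32/193 ≈ -0.16580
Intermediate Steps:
u(p) = 31 + 9*p (u(p) = -5 + (5 + 4)*(4 + p) = -5 + 9*(4 + p) = -5 + (36 + 9*p) = 31 + 9*p)
b(R, t) = -31/4 - 9*t/8 (b(R, t) = -(31 + 9*(t/2))/4 = -(31 + 9*t/2)/4 = -31/4 - 9*t/8)
h = -1/4 (h = 1/(-4) = -1/4 ≈ -0.25000)
1/(b(-3, -7)*(-48 + h)) = 1/((-31/4 - 9/8*(-7))*(-48 - 1/4)) = 1/((-31/4 + 63/8)*(-193/4)) = 1/((1/8)*(-193/4)) = 1/(-193/32) = -32/193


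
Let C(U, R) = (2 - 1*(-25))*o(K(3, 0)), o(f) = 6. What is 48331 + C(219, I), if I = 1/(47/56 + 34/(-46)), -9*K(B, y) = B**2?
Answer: 48493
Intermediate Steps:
K(B, y) = -B**2/9
I = 1288/129 (I = 1/(47*(1/56) + 34*(-1/46)) = 1/(47/56 - 17/23) = 1/(129/1288) = 1288/129 ≈ 9.9845)
C(U, R) = 162 (C(U, R) = (2 - 1*(-25))*6 = (2 + 25)*6 = 27*6 = 162)
48331 + C(219, I) = 48331 + 162 = 48493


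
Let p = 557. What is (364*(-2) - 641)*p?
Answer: -762533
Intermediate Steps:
(364*(-2) - 641)*p = (364*(-2) - 641)*557 = (-728 - 641)*557 = -1369*557 = -762533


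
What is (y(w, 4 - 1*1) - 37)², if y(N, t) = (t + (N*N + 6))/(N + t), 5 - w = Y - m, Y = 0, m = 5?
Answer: 138384/169 ≈ 818.84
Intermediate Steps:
w = 10 (w = 5 - (0 - 1*5) = 5 - (0 - 5) = 5 - 1*(-5) = 5 + 5 = 10)
y(N, t) = (6 + t + N²)/(N + t) (y(N, t) = (t + (N² + 6))/(N + t) = (t + (6 + N²))/(N + t) = (6 + t + N²)/(N + t))
(y(w, 4 - 1*1) - 37)² = ((6 + (4 - 1*1) + 10²)/(10 + (4 - 1*1)) - 37)² = ((6 + (4 - 1) + 100)/(10 + (4 - 1)) - 37)² = ((6 + 3 + 100)/(10 + 3) - 37)² = (109/13 - 37)² = (-372/13)² = 138384/169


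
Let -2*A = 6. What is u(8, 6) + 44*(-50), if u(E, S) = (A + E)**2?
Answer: -2175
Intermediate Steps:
A = -3 (A = -1/2*6 = -3)
u(E, S) = (-3 + E)**2
u(8, 6) + 44*(-50) = (-3 + 8)**2 + 44*(-50) = 5**2 - 2200 = 25 - 2200 = -2175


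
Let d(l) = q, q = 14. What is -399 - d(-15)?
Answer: -413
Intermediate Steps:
d(l) = 14
-399 - d(-15) = -399 - 1*14 = -399 - 14 = -413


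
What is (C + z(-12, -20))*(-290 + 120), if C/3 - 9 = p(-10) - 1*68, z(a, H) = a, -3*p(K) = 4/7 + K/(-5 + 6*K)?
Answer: 2935050/91 ≈ 32253.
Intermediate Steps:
p(K) = -4/21 - K/(3*(-5 + 6*K)) (p(K) = -(4/7 + K/(-5 + 6*K))/3 = -4/21 - K/(3*(-5 + 6*K)))
C = -16173/91 (C = 27 + 3*((20 - 31*(-10))/(21*(-5 + 6*(-10))) - 1*68) = 27 + 3*((20 + 310)/(21*(-5 - 60)) - 68) = 27 + 3*((1/21)*330/(-65) - 68) = 27 + 3*((1/21)*(-1/65)*330 - 68) = 27 + 3*(-22/91 - 68) = 27 + 3*(-6210/91) = 27 - 18630/91 = -16173/91 ≈ -177.73)
(C + z(-12, -20))*(-290 + 120) = (-16173/91 - 12)*(-290 + 120) = -17265/91*(-170) = 2935050/91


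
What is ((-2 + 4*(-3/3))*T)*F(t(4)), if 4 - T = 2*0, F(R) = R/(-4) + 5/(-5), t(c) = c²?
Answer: 120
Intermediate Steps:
F(R) = -1 - R/4 (F(R) = R*(-¼) + 5*(-⅕) = -R/4 - 1 = -1 - R/4)
T = 4 (T = 4 - 2*0 = 4 - 1*0 = 4 + 0 = 4)
((-2 + 4*(-3/3))*T)*F(t(4)) = ((-2 + 4*(-3/3))*4)*(-1 - ¼*4²) = ((-2 + 4*(-3*⅓))*4)*(-1 - ¼*16) = ((-2 + 4*(-1))*4)*(-1 - 4) = ((-2 - 4)*4)*(-5) = -6*4*(-5) = -24*(-5) = 120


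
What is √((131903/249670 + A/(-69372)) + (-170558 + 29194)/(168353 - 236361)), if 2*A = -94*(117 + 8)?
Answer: √183442191042278189998465/261060694410 ≈ 1.6406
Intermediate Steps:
A = -5875 (A = (-94*(117 + 8))/2 = (-94*125)/2 = (½)*(-11750) = -5875)
√((131903/249670 + A/(-69372)) + (-170558 + 29194)/(168353 - 236361)) = √((131903/249670 - 5875/(-69372)) + (-170558 + 29194)/(168353 - 236361)) = √((131903*(1/249670) - 5875*(-1/69372)) - 141364/(-68008)) = √((131903/249670 + 125/1476) - 141364*(-1/68008)) = √(112948789/184256460 + 35341/17002) = √(4216081431719/1566364166460) = √183442191042278189998465/261060694410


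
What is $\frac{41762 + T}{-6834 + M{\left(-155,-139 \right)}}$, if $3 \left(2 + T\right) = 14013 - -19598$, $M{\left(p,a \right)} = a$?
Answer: $- \frac{158891}{20919} \approx -7.5955$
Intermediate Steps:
$T = \frac{33605}{3}$ ($T = -2 + \frac{14013 - -19598}{3} = -2 + \frac{14013 + 19598}{3} = -2 + \frac{1}{3} \cdot 33611 = -2 + \frac{33611}{3} = \frac{33605}{3} \approx 11202.0$)
$\frac{41762 + T}{-6834 + M{\left(-155,-139 \right)}} = \frac{41762 + \frac{33605}{3}}{-6834 - 139} = \frac{158891}{3 \left(-6973\right)} = \frac{158891}{3} \left(- \frac{1}{6973}\right) = - \frac{158891}{20919}$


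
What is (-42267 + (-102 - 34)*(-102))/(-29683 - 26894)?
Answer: 9465/18859 ≈ 0.50188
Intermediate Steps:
(-42267 + (-102 - 34)*(-102))/(-29683 - 26894) = (-42267 - 136*(-102))/(-56577) = (-42267 + 13872)*(-1/56577) = -28395*(-1/56577) = 9465/18859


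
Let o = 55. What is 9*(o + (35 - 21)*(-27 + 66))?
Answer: 5409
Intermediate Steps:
9*(o + (35 - 21)*(-27 + 66)) = 9*(55 + (35 - 21)*(-27 + 66)) = 9*(55 + 14*39) = 9*(55 + 546) = 9*601 = 5409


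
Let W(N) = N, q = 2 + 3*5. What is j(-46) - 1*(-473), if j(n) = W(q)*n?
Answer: -309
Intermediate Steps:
q = 17 (q = 2 + 15 = 17)
j(n) = 17*n
j(-46) - 1*(-473) = 17*(-46) - 1*(-473) = -782 + 473 = -309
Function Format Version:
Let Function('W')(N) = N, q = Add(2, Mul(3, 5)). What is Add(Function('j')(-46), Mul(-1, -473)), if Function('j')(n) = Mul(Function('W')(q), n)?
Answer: -309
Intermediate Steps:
q = 17 (q = Add(2, 15) = 17)
Function('j')(n) = Mul(17, n)
Add(Function('j')(-46), Mul(-1, -473)) = Add(Mul(17, -46), Mul(-1, -473)) = Add(-782, 473) = -309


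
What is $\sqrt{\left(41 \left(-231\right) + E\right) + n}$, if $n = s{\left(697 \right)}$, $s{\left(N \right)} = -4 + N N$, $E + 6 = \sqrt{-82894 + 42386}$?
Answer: $\sqrt{476328 + 2 i \sqrt{10127}} \approx 690.17 + 0.146 i$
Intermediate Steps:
$E = -6 + 2 i \sqrt{10127}$ ($E = -6 + \sqrt{-82894 + 42386} = -6 + \sqrt{-40508} = -6 + 2 i \sqrt{10127} \approx -6.0 + 201.27 i$)
$s{\left(N \right)} = -4 + N^{2}$
$n = 485805$ ($n = -4 + 697^{2} = -4 + 485809 = 485805$)
$\sqrt{\left(41 \left(-231\right) + E\right) + n} = \sqrt{\left(41 \left(-231\right) - \left(6 - 2 i \sqrt{10127}\right)\right) + 485805} = \sqrt{\left(-9471 - \left(6 - 2 i \sqrt{10127}\right)\right) + 485805} = \sqrt{\left(-9477 + 2 i \sqrt{10127}\right) + 485805} = \sqrt{476328 + 2 i \sqrt{10127}}$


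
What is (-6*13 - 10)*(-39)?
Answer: 3432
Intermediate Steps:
(-6*13 - 10)*(-39) = (-78 - 10)*(-39) = -88*(-39) = 3432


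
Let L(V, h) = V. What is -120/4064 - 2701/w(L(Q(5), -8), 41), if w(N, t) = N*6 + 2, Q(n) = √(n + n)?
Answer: 684719/45212 - 8103*√10/178 ≈ -128.81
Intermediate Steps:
Q(n) = √2*√n (Q(n) = √(2*n) = √2*√n)
w(N, t) = 2 + 6*N (w(N, t) = 6*N + 2 = 2 + 6*N)
-120/4064 - 2701/w(L(Q(5), -8), 41) = -120/4064 - 2701/(2 + 6*(√2*√5)) = -120*1/4064 - 2701/(2 + 6*√10) = -15/508 - 2701/(2 + 6*√10)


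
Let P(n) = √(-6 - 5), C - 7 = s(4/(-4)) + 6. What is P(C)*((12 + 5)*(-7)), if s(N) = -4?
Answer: -119*I*√11 ≈ -394.68*I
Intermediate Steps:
C = 9 (C = 7 + (-4 + 6) = 7 + 2 = 9)
P(n) = I*√11 (P(n) = √(-11) = I*√11)
P(C)*((12 + 5)*(-7)) = (I*√11)*((12 + 5)*(-7)) = (I*√11)*(17*(-7)) = (I*√11)*(-119) = -119*I*√11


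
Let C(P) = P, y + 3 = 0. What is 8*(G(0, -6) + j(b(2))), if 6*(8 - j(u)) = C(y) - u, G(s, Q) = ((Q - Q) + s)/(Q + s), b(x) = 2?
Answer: 212/3 ≈ 70.667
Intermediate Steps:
y = -3 (y = -3 + 0 = -3)
G(s, Q) = s/(Q + s) (G(s, Q) = (0 + s)/(Q + s) = s/(Q + s))
j(u) = 17/2 + u/6 (j(u) = 8 - (-3 - u)/6 = 8 + (1/2 + u/6) = 17/2 + u/6)
8*(G(0, -6) + j(b(2))) = 8*(0/(-6 + 0) + (17/2 + (1/6)*2)) = 8*(0/(-6) + (17/2 + 1/3)) = 8*(0*(-1/6) + 53/6) = 8*(0 + 53/6) = 8*(53/6) = 212/3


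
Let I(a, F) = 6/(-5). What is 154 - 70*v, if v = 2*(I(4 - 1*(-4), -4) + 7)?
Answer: -658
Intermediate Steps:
I(a, F) = -6/5 (I(a, F) = 6*(-⅕) = -6/5)
v = 58/5 (v = 2*(-6/5 + 7) = 2*(29/5) = 58/5 ≈ 11.600)
154 - 70*v = 154 - 70*58/5 = 154 - 812 = -658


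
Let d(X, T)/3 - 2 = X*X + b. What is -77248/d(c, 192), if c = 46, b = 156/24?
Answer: -154496/12747 ≈ -12.120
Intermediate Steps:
b = 13/2 (b = 156*(1/24) = 13/2 ≈ 6.5000)
d(X, T) = 51/2 + 3*X² (d(X, T) = 6 + 3*(X*X + 13/2) = 6 + 3*(X² + 13/2) = 6 + 3*(13/2 + X²) = 6 + (39/2 + 3*X²) = 51/2 + 3*X²)
-77248/d(c, 192) = -77248/(51/2 + 3*46²) = -77248/(51/2 + 3*2116) = -77248/(51/2 + 6348) = -77248/12747/2 = -77248*2/12747 = -154496/12747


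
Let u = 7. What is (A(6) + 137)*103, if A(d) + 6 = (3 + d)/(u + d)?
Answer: 176336/13 ≈ 13564.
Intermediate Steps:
A(d) = -6 + (3 + d)/(7 + d)
(A(6) + 137)*103 = ((-39 - 5*6)/(7 + 6) + 137)*103 = ((-39 - 30)/13 + 137)*103 = ((1/13)*(-69) + 137)*103 = (-69/13 + 137)*103 = (1712/13)*103 = 176336/13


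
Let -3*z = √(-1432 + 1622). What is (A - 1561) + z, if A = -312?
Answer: -1873 - √190/3 ≈ -1877.6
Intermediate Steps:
z = -√190/3 (z = -√(-1432 + 1622)/3 = -√190/3 ≈ -4.5947)
(A - 1561) + z = (-312 - 1561) - √190/3 = -1873 - √190/3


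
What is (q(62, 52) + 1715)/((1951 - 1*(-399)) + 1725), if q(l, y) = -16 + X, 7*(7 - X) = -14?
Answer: 1708/4075 ≈ 0.41914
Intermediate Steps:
X = 9 (X = 7 - 1/7*(-14) = 7 + 2 = 9)
q(l, y) = -7 (q(l, y) = -16 + 9 = -7)
(q(62, 52) + 1715)/((1951 - 1*(-399)) + 1725) = (-7 + 1715)/((1951 - 1*(-399)) + 1725) = 1708/((1951 + 399) + 1725) = 1708/(2350 + 1725) = 1708/4075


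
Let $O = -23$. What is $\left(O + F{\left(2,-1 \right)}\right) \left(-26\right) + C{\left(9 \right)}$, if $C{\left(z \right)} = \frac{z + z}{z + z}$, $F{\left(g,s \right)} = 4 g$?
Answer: $391$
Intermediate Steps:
$C{\left(z \right)} = 1$ ($C{\left(z \right)} = \frac{2 z}{2 z} = 2 z \frac{1}{2 z} = 1$)
$\left(O + F{\left(2,-1 \right)}\right) \left(-26\right) + C{\left(9 \right)} = \left(-23 + 4 \cdot 2\right) \left(-26\right) + 1 = \left(-23 + 8\right) \left(-26\right) + 1 = \left(-15\right) \left(-26\right) + 1 = 390 + 1 = 391$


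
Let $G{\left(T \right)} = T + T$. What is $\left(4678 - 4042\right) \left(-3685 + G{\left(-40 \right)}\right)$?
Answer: $-2394540$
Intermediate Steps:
$G{\left(T \right)} = 2 T$
$\left(4678 - 4042\right) \left(-3685 + G{\left(-40 \right)}\right) = \left(4678 - 4042\right) \left(-3685 + 2 \left(-40\right)\right) = 636 \left(-3685 - 80\right) = 636 \left(-3765\right) = -2394540$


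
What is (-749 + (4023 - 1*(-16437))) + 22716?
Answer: 42427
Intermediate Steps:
(-749 + (4023 - 1*(-16437))) + 22716 = (-749 + (4023 + 16437)) + 22716 = (-749 + 20460) + 22716 = 19711 + 22716 = 42427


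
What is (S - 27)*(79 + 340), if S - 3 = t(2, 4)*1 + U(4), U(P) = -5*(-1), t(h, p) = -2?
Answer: -8799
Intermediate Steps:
U(P) = 5
S = 6 (S = 3 + (-2*1 + 5) = 3 + (-2 + 5) = 3 + 3 = 6)
(S - 27)*(79 + 340) = (6 - 27)*(79 + 340) = -21*419 = -8799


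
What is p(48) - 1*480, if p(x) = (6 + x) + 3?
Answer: -423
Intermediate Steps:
p(x) = 9 + x
p(48) - 1*480 = (9 + 48) - 1*480 = 57 - 480 = -423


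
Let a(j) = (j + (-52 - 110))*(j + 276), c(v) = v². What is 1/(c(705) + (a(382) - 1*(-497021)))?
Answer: 1/1138806 ≈ 8.7811e-7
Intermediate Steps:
a(j) = (-162 + j)*(276 + j) (a(j) = (j - 162)*(276 + j) = (-162 + j)*(276 + j))
1/(c(705) + (a(382) - 1*(-497021))) = 1/(705² + ((-44712 + 382² + 114*382) - 1*(-497021))) = 1/(497025 + ((-44712 + 145924 + 43548) + 497021)) = 1/(497025 + (144760 + 497021)) = 1/(497025 + 641781) = 1/1138806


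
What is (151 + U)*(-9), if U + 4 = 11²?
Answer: -2412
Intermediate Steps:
U = 117 (U = -4 + 11² = -4 + 121 = 117)
(151 + U)*(-9) = (151 + 117)*(-9) = 268*(-9) = -2412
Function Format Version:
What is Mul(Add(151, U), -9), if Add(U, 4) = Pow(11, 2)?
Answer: -2412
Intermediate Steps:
U = 117 (U = Add(-4, Pow(11, 2)) = Add(-4, 121) = 117)
Mul(Add(151, U), -9) = Mul(Add(151, 117), -9) = Mul(268, -9) = -2412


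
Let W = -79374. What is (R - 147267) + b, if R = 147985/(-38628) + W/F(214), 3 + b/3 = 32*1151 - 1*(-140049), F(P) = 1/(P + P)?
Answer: -1297464644725/38628 ≈ -3.3589e+7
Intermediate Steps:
F(P) = 1/(2*P)
b = 530634 (b = -9 + 3*(32*1151 - 1*(-140049)) = -9 + 3*(36832 + 140049) = -9 + 3*176881 = -9 + 530643 = 530634)
R = -1312273345201/38628 (R = 147985/(-38628) - 79374/((1/2)/214) = 147985*(-1/38628) - 79374/((1/2)*(1/214)) = -147985/38628 - 79374/1/428 = -147985/38628 - 79374*428 = -147985/38628 - 33972072 = -1312273345201/38628 ≈ -3.3972e+7)
(R - 147267) + b = (-1312273345201/38628 - 147267) + 530634 = -1317961974877/38628 + 530634 = -1297464644725/38628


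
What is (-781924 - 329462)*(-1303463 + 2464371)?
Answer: -1290216898488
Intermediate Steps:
(-781924 - 329462)*(-1303463 + 2464371) = -1111386*1160908 = -1290216898488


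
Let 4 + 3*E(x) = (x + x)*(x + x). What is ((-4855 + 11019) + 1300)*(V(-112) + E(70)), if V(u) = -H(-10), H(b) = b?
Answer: 48829488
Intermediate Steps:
V(u) = 10 (V(u) = -1*(-10) = 10)
E(x) = -4/3 + 4*x**2/3 (E(x) = -4/3 + ((x + x)*(x + x))/3 = -4/3 + ((2*x)*(2*x))/3 = -4/3 + (4*x**2)/3 = -4/3 + 4*x**2/3)
((-4855 + 11019) + 1300)*(V(-112) + E(70)) = ((-4855 + 11019) + 1300)*(10 + (-4/3 + (4/3)*70**2)) = (6164 + 1300)*(10 + (-4/3 + (4/3)*4900)) = 7464*(10 + (-4/3 + 19600/3)) = 7464*(10 + 6532) = 7464*6542 = 48829488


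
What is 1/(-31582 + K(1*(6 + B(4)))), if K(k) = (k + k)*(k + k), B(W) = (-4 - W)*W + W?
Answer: -1/29646 ≈ -3.3731e-5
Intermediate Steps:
B(W) = W + W*(-4 - W) (B(W) = W*(-4 - W) + W = W + W*(-4 - W))
K(k) = 4*k² (K(k) = (2*k)*(2*k) = 4*k²)
1/(-31582 + K(1*(6 + B(4)))) = 1/(-31582 + 4*(1*(6 - 1*4*(3 + 4)))²) = 1/(-31582 + 4*(1*(6 - 1*4*7))²) = 1/(-31582 + 4*(1*(6 - 28))²) = 1/(-31582 + 4*(1*(-22))²) = 1/(-31582 + 4*(-22)²) = 1/(-31582 + 4*484) = 1/(-31582 + 1936) = 1/(-29646) = -1/29646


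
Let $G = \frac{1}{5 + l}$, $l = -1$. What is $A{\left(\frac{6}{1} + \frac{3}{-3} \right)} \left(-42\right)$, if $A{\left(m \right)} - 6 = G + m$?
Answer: $- \frac{945}{2} \approx -472.5$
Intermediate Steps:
$G = \frac{1}{4}$ ($G = \frac{1}{5 - 1} = \frac{1}{4} \approx 0.25$)
$A{\left(m \right)} = \frac{25}{4} + m$ ($A{\left(m \right)} = 6 + \left(\frac{1}{4} + m\right) = \frac{25}{4} + m$)
$A{\left(\frac{6}{1} + \frac{3}{-3} \right)} \left(-42\right) = \left(\frac{25}{4} + \left(\frac{6}{1} + \frac{3}{-3}\right)\right) \left(-42\right) = \left(\frac{25}{4} + \left(6 \cdot 1 + 3 \left(- \frac{1}{3}\right)\right)\right) \left(-42\right) = \left(\frac{25}{4} + \left(6 - 1\right)\right) \left(-42\right) = \left(\frac{25}{4} + 5\right) \left(-42\right) = \frac{45}{4} \left(-42\right) = - \frac{945}{2}$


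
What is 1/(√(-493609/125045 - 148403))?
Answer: -I*√580132108150870/9278773372 ≈ -0.0025958*I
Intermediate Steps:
1/(√(-493609/125045 - 148403)) = 1/(√(-18557546744/125045)) = 1/(2*I*√580132108150870/125045) = -I*√580132108150870/9278773372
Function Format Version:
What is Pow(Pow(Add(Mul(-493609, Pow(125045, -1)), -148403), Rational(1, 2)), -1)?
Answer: Mul(Rational(-1, 9278773372), I, Pow(580132108150870, Rational(1, 2))) ≈ Mul(-0.0025958, I)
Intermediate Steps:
Pow(Pow(Add(Mul(-493609, Pow(125045, -1)), -148403), Rational(1, 2)), -1) = Pow(Pow(Add(Mul(-493609, Rational(1, 125045)), -148403), Rational(1, 2)), -1) = Pow(Pow(Add(Rational(-493609, 125045), -148403), Rational(1, 2)), -1) = Pow(Pow(Rational(-18557546744, 125045), Rational(1, 2)), -1) = Pow(Mul(Rational(2, 125045), I, Pow(580132108150870, Rational(1, 2))), -1) = Mul(Rational(-1, 9278773372), I, Pow(580132108150870, Rational(1, 2)))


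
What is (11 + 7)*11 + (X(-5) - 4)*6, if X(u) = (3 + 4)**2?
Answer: 468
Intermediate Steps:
X(u) = 49 (X(u) = 7**2 = 49)
(11 + 7)*11 + (X(-5) - 4)*6 = (11 + 7)*11 + (49 - 4)*6 = 18*11 + 45*6 = 198 + 270 = 468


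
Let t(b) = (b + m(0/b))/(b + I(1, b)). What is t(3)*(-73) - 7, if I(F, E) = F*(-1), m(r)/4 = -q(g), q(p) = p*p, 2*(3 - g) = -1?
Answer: 1672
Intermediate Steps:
g = 7/2 (g = 3 - ½*(-1) = 3 + ½ = 7/2 ≈ 3.5000)
q(p) = p²
m(r) = -49 (m(r) = 4*(-(7/2)²) = 4*(-1*49/4) = 4*(-49/4) = -49)
I(F, E) = -F
t(b) = (-49 + b)/(-1 + b) (t(b) = (b - 49)/(b - 1*1) = (-49 + b)/(b - 1) = (-49 + b)/(-1 + b))
t(3)*(-73) - 7 = ((-49 + 3)/(-1 + 3))*(-73) - 7 = (-46/2)*(-73) - 7 = ((½)*(-46))*(-73) - 7 = -23*(-73) - 7 = 1679 - 7 = 1672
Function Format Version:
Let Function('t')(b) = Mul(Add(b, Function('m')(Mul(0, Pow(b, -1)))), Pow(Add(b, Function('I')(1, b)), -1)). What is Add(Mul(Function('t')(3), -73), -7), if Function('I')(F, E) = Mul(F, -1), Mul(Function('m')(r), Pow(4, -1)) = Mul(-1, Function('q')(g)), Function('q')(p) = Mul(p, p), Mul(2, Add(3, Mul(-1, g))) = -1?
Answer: 1672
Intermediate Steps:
g = Rational(7, 2) (g = Add(3, Mul(Rational(-1, 2), -1)) = Add(3, Rational(1, 2)) = Rational(7, 2) ≈ 3.5000)
Function('q')(p) = Pow(p, 2)
Function('m')(r) = -49 (Function('m')(r) = Mul(4, Mul(-1, Pow(Rational(7, 2), 2))) = Mul(4, Mul(-1, Rational(49, 4))) = Mul(4, Rational(-49, 4)) = -49)
Function('I')(F, E) = Mul(-1, F)
Function('t')(b) = Mul(Pow(Add(-1, b), -1), Add(-49, b)) (Function('t')(b) = Mul(Add(b, -49), Pow(Add(b, Mul(-1, 1)), -1)) = Mul(Add(-49, b), Pow(Add(b, -1), -1)) = Mul(Add(-49, b), Pow(Add(-1, b), -1)) = Mul(Pow(Add(-1, b), -1), Add(-49, b)))
Add(Mul(Function('t')(3), -73), -7) = Add(Mul(Mul(Pow(Add(-1, 3), -1), Add(-49, 3)), -73), -7) = Add(Mul(Mul(Pow(2, -1), -46), -73), -7) = Add(Mul(Mul(Rational(1, 2), -46), -73), -7) = Add(Mul(-23, -73), -7) = Add(1679, -7) = 1672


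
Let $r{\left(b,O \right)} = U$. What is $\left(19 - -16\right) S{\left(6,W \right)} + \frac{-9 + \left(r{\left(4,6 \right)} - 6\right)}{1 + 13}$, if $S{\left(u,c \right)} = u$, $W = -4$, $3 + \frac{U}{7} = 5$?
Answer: $\frac{2939}{14} \approx 209.93$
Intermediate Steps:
$U = 14$ ($U = -21 + 7 \cdot 5 = -21 + 35 = 14$)
$r{\left(b,O \right)} = 14$
$\left(19 - -16\right) S{\left(6,W \right)} + \frac{-9 + \left(r{\left(4,6 \right)} - 6\right)}{1 + 13} = \left(19 - -16\right) 6 + \frac{-9 + \left(14 - 6\right)}{1 + 13} = \left(19 + 16\right) 6 + \frac{-9 + \left(14 - 6\right)}{14} = 35 \cdot 6 + \left(-9 + 8\right) \frac{1}{14} = 210 - \frac{1}{14} = \frac{2939}{14}$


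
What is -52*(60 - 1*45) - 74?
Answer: -854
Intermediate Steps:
-52*(60 - 1*45) - 74 = -52*(60 - 45) - 74 = -52*15 - 74 = -780 - 74 = -854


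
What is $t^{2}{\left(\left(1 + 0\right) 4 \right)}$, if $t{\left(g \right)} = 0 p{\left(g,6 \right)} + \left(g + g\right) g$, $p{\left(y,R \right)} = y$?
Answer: $1024$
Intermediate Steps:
$t{\left(g \right)} = 2 g^{2}$ ($t{\left(g \right)} = 0 g + \left(g + g\right) g = 0 + 2 g g = 0 + 2 g^{2} = 2 g^{2}$)
$t^{2}{\left(\left(1 + 0\right) 4 \right)} = \left(2 \left(\left(1 + 0\right) 4\right)^{2}\right)^{2} = \left(2 \left(1 \cdot 4\right)^{2}\right)^{2} = \left(2 \cdot 4^{2}\right)^{2} = \left(2 \cdot 16\right)^{2} = 32^{2} = 1024$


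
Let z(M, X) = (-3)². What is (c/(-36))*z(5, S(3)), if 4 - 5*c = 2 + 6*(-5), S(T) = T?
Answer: -8/5 ≈ -1.6000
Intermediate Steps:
c = 32/5 (c = ⅘ - (2 + 6*(-5))/5 = ⅘ - (2 - 30)/5 = ⅘ - ⅕*(-28) = ⅘ + 28/5 = 32/5 ≈ 6.4000)
z(M, X) = 9
(c/(-36))*z(5, S(3)) = ((32/5)/(-36))*9 = ((32/5)*(-1/36))*9 = -8/45*9 = -8/5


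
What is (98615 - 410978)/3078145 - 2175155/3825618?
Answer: -7890424002809/11775806918610 ≈ -0.67005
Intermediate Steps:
(98615 - 410978)/3078145 - 2175155/3825618 = -312363*1/3078145 - 2175155*1/3825618 = -312363/3078145 - 2175155/3825618 = -7890424002809/11775806918610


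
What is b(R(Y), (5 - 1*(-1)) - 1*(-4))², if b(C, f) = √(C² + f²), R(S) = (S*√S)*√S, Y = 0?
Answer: 100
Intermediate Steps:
R(S) = S² (R(S) = S^(3/2)*√S = S²)
b(R(Y), (5 - 1*(-1)) - 1*(-4))² = (√((0²)² + ((5 - 1*(-1)) - 1*(-4))²))² = (√(0² + ((5 + 1) + 4)²))² = (√(0 + (6 + 4)²))² = (√(0 + 10²))² = (√(0 + 100))² = (√100)² = 10² = 100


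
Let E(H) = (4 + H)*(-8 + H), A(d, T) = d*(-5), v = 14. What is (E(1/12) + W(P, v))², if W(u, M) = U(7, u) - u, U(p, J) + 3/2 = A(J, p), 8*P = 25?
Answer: 57320041/20736 ≈ 2764.3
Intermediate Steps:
P = 25/8 (P = (⅛)*25 = 25/8 ≈ 3.1250)
A(d, T) = -5*d
E(H) = (-8 + H)*(4 + H)
U(p, J) = -3/2 - 5*J
W(u, M) = -3/2 - 6*u (W(u, M) = (-3/2 - 5*u) - u = -3/2 - 6*u)
(E(1/12) + W(P, v))² = ((-32 + (1/12)² - 4/12) + (-3/2 - 6*25/8))² = ((-32 + (1/12)² - 4*1/12) + (-3/2 - 75/4))² = ((-32 + 1/144 - ⅓) - 81/4)² = (-4655/144 - 81/4)² = (-7571/144)² = 57320041/20736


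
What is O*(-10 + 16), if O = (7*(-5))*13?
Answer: -2730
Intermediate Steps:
O = -455 (O = -35*13 = -455)
O*(-10 + 16) = -455*(-10 + 16) = -455*6 = -2730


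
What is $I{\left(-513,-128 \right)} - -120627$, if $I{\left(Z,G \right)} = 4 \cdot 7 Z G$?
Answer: $1959219$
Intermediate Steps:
$I{\left(Z,G \right)} = 28 G Z$ ($I{\left(Z,G \right)} = 28 Z G = 28 G Z$)
$I{\left(-513,-128 \right)} - -120627 = 28 \left(-128\right) \left(-513\right) - -120627 = 1838592 + 120627 = 1959219$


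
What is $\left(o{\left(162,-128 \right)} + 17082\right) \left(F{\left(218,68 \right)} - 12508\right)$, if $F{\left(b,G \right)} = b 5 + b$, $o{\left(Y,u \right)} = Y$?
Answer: $-193132800$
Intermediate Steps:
$F{\left(b,G \right)} = 6 b$ ($F{\left(b,G \right)} = 5 b + b = 6 b$)
$\left(o{\left(162,-128 \right)} + 17082\right) \left(F{\left(218,68 \right)} - 12508\right) = \left(162 + 17082\right) \left(6 \cdot 218 - 12508\right) = 17244 \left(1308 - 12508\right) = 17244 \left(-11200\right) = -193132800$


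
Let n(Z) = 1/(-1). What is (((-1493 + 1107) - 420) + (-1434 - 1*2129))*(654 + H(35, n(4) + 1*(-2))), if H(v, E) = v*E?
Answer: -2398581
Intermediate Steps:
n(Z) = -1 (n(Z) = 1*(-1) = -1)
H(v, E) = E*v
(((-1493 + 1107) - 420) + (-1434 - 1*2129))*(654 + H(35, n(4) + 1*(-2))) = (((-1493 + 1107) - 420) + (-1434 - 1*2129))*(654 + (-1 + 1*(-2))*35) = ((-386 - 420) + (-1434 - 2129))*(654 + (-1 - 2)*35) = (-806 - 3563)*(654 - 3*35) = -4369*(654 - 105) = -4369*549 = -2398581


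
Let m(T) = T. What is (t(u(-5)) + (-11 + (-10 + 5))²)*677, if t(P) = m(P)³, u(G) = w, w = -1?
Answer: 172635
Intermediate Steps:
u(G) = -1
t(P) = P³
(t(u(-5)) + (-11 + (-10 + 5))²)*677 = ((-1)³ + (-11 + (-10 + 5))²)*677 = (-1 + (-11 - 5)²)*677 = (-1 + (-16)²)*677 = (-1 + 256)*677 = 255*677 = 172635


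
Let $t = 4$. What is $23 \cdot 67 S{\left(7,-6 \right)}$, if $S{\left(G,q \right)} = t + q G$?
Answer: $-58558$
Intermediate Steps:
$S{\left(G,q \right)} = 4 + G q$ ($S{\left(G,q \right)} = 4 + q G = 4 + G q$)
$23 \cdot 67 S{\left(7,-6 \right)} = 23 \cdot 67 \left(4 + 7 \left(-6\right)\right) = 1541 \left(4 - 42\right) = 1541 \left(-38\right) = -58558$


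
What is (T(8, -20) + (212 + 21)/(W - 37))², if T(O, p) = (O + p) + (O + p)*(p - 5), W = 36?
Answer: 3025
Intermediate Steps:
T(O, p) = O + p + (-5 + p)*(O + p) (T(O, p) = (O + p) + (O + p)*(-5 + p) = (O + p) + (-5 + p)*(O + p) = O + p + (-5 + p)*(O + p))
(T(8, -20) + (212 + 21)/(W - 37))² = (((-20)² - 4*8 - 4*(-20) + 8*(-20)) + (212 + 21)/(36 - 37))² = ((400 - 32 + 80 - 160) + 233/(-1))² = (288 + 233*(-1))² = (288 - 233)² = 55² = 3025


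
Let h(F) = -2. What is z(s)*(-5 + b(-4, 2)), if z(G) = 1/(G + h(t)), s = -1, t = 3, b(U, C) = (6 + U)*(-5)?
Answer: 5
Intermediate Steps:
b(U, C) = -30 - 5*U
z(G) = 1/(-2 + G) (z(G) = 1/(G - 2) = 1/(-2 + G))
z(s)*(-5 + b(-4, 2)) = (-5 + (-30 - 5*(-4)))/(-2 - 1) = (-5 + (-30 + 20))/(-3) = -(-5 - 10)/3 = -1/3*(-15) = 5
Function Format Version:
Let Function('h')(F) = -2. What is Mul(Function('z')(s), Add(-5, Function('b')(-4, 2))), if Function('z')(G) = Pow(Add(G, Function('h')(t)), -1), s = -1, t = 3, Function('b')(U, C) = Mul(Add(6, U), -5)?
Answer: 5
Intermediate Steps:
Function('b')(U, C) = Add(-30, Mul(-5, U))
Function('z')(G) = Pow(Add(-2, G), -1) (Function('z')(G) = Pow(Add(G, -2), -1) = Pow(Add(-2, G), -1))
Mul(Function('z')(s), Add(-5, Function('b')(-4, 2))) = Mul(Pow(Add(-2, -1), -1), Add(-5, Add(-30, Mul(-5, -4)))) = Mul(Pow(-3, -1), Add(-5, Add(-30, 20))) = Mul(Rational(-1, 3), Add(-5, -10)) = Mul(Rational(-1, 3), -15) = 5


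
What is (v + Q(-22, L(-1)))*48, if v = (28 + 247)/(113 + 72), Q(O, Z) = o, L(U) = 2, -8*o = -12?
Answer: 5304/37 ≈ 143.35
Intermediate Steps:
o = 3/2 (o = -⅛*(-12) = 3/2 ≈ 1.5000)
Q(O, Z) = 3/2
v = 55/37 (v = 275/185 = 275*(1/185) = 55/37 ≈ 1.4865)
(v + Q(-22, L(-1)))*48 = (55/37 + 3/2)*48 = (221/74)*48 = 5304/37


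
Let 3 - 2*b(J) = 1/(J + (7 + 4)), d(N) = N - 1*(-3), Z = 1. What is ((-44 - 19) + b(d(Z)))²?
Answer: 851929/225 ≈ 3786.4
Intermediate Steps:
d(N) = 3 + N (d(N) = N + 3 = 3 + N)
b(J) = 3/2 - 1/(2*(11 + J)) (b(J) = 3/2 - 1/(2*(J + (7 + 4))) = 3/2 - 1/(2*(J + 11)) = 3/2 - 1/(2*(11 + J)))
((-44 - 19) + b(d(Z)))² = ((-44 - 19) + (32 + 3*(3 + 1))/(2*(11 + (3 + 1))))² = (-63 + (32 + 3*4)/(2*(11 + 4)))² = (-63 + (½)*(32 + 12)/15)² = (-63 + (½)*(1/15)*44)² = (-63 + 22/15)² = (-923/15)² = 851929/225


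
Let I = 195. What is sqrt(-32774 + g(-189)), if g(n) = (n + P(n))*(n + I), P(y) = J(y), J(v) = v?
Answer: I*sqrt(35042) ≈ 187.2*I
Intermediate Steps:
P(y) = y
g(n) = 2*n*(195 + n) (g(n) = (n + n)*(n + 195) = (2*n)*(195 + n) = 2*n*(195 + n))
sqrt(-32774 + g(-189)) = sqrt(-32774 + 2*(-189)*(195 - 189)) = sqrt(-32774 + 2*(-189)*6) = sqrt(-32774 - 2268) = sqrt(-35042) = I*sqrt(35042)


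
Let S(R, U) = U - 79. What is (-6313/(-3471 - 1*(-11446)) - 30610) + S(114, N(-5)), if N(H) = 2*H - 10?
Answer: -244910588/7975 ≈ -30710.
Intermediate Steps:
N(H) = -10 + 2*H
S(R, U) = -79 + U
(-6313/(-3471 - 1*(-11446)) - 30610) + S(114, N(-5)) = (-6313/(-3471 - 1*(-11446)) - 30610) + (-79 + (-10 + 2*(-5))) = (-6313/(-3471 + 11446) - 30610) + (-79 + (-10 - 10)) = (-6313/7975 - 30610) + (-79 - 20) = (-6313*1/7975 - 30610) - 99 = (-6313/7975 - 30610) - 99 = -244121063/7975 - 99 = -244910588/7975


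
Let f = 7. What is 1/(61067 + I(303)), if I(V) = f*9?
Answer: 1/61130 ≈ 1.6359e-5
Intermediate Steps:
I(V) = 63 (I(V) = 7*9 = 63)
1/(61067 + I(303)) = 1/(61067 + 63) = 1/61130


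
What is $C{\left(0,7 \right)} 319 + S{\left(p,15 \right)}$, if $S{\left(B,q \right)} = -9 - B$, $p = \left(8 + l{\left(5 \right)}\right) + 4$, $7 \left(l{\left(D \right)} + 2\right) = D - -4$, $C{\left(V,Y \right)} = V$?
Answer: $- \frac{142}{7} \approx -20.286$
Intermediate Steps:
$l{\left(D \right)} = - \frac{10}{7} + \frac{D}{7}$ ($l{\left(D \right)} = -2 + \frac{D - -4}{7} = -2 + \frac{D + 4}{7} = -2 + \frac{4 + D}{7} = -2 + \left(\frac{4}{7} + \frac{D}{7}\right) = - \frac{10}{7} + \frac{D}{7}$)
$p = \frac{79}{7}$ ($p = \left(8 + \left(- \frac{10}{7} + \frac{1}{7} \cdot 5\right)\right) + 4 = \left(8 + \left(- \frac{10}{7} + \frac{5}{7}\right)\right) + 4 = \left(8 - \frac{5}{7}\right) + 4 = \frac{51}{7} + 4 = \frac{79}{7} \approx 11.286$)
$C{\left(0,7 \right)} 319 + S{\left(p,15 \right)} = 0 \cdot 319 - \frac{142}{7} = 0 - \frac{142}{7} = - \frac{142}{7}$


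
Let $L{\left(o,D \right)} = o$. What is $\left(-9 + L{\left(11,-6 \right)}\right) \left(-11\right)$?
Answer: $-22$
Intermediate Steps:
$\left(-9 + L{\left(11,-6 \right)}\right) \left(-11\right) = \left(-9 + 11\right) \left(-11\right) = 2 \left(-11\right) = -22$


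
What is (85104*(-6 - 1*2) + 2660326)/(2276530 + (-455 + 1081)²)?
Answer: 989747/1334203 ≈ 0.74183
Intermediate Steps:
(85104*(-6 - 1*2) + 2660326)/(2276530 + (-455 + 1081)²) = (85104*(-6 - 2) + 2660326)/(2276530 + 626²) = (85104*(-8) + 2660326)/(2276530 + 391876) = (-680832 + 2660326)/2668406 = 1979494*(1/2668406) = 989747/1334203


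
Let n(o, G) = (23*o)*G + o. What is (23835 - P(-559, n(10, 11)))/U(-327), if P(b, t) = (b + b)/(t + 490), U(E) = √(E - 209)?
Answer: -9027646*I*√134/101505 ≈ -1029.5*I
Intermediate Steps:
n(o, G) = o + 23*G*o (n(o, G) = 23*G*o + o = o + 23*G*o)
U(E) = √(-209 + E)
P(b, t) = 2*b/(490 + t) (P(b, t) = (2*b)/(490 + t) = 2*b/(490 + t))
(23835 - P(-559, n(10, 11)))/U(-327) = (23835 - 2*(-559)/(490 + 10*(1 + 23*11)))/(√(-209 - 327)) = (23835 - 2*(-559)/(490 + 10*(1 + 253)))/(√(-536)) = (23835 - 2*(-559)/(490 + 10*254))/((2*I*√134)) = (23835 - 2*(-559)/(490 + 2540))*(-I*√134/268) = (23835 - 2*(-559)/3030)*(-I*√134/268) = (23835 - 1*(-559/1515))*(-I*√134/268) = (23835 + 559/1515)*(-I*√134/268) = 36110584*(-I*√134/268)/1515 = -9027646*I*√134/101505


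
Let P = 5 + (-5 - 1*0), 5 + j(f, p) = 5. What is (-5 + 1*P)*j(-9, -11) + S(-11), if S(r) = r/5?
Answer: -11/5 ≈ -2.2000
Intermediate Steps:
j(f, p) = 0 (j(f, p) = -5 + 5 = 0)
S(r) = r/5 (S(r) = r*(1/5) = r/5)
P = 0 (P = 5 + (-5 + 0) = 5 - 5 = 0)
(-5 + 1*P)*j(-9, -11) + S(-11) = (-5 + 1*0)*0 + (1/5)*(-11) = (-5 + 0)*0 - 11/5 = -5*0 - 11/5 = 0 - 11/5 = -11/5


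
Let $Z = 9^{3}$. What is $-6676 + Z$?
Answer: $-5947$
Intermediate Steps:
$Z = 729$
$-6676 + Z = -6676 + 729 = -5947$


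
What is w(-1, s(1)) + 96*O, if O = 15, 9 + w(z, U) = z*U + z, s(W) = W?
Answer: 1429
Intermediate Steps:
w(z, U) = -9 + z + U*z (w(z, U) = -9 + (z*U + z) = -9 + (U*z + z) = -9 + (z + U*z) = -9 + z + U*z)
w(-1, s(1)) + 96*O = (-9 - 1 + 1*(-1)) + 96*15 = (-9 - 1 - 1) + 1440 = -11 + 1440 = 1429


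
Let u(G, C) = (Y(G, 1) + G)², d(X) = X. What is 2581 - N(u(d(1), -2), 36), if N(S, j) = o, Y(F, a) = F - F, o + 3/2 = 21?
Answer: 5123/2 ≈ 2561.5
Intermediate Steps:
o = 39/2 (o = -3/2 + 21 = 39/2 ≈ 19.500)
Y(F, a) = 0
u(G, C) = G² (u(G, C) = (0 + G)² = G²)
N(S, j) = 39/2
2581 - N(u(d(1), -2), 36) = 2581 - 1*39/2 = 2581 - 39/2 = 5123/2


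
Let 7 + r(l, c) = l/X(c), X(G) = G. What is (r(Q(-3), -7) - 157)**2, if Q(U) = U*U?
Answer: 1338649/49 ≈ 27319.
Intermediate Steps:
Q(U) = U**2
r(l, c) = -7 + l/c
(r(Q(-3), -7) - 157)**2 = ((-7 + (-3)**2/(-7)) - 157)**2 = ((-7 + 9*(-1/7)) - 157)**2 = ((-7 - 9/7) - 157)**2 = (-58/7 - 157)**2 = (-1157/7)**2 = 1338649/49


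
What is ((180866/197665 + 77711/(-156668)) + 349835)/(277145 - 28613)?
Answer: 3611208789477791/2565494784545680 ≈ 1.4076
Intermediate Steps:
((180866/197665 + 77711/(-156668)) + 349835)/(277145 - 28613) = ((180866*(1/197665) + 77711*(-1/156668)) + 349835)/248532 = ((180866/197665 - 77711/156668) + 349835)*(1/248532) = (12975169673/30967780220 + 349835)*(1/248532) = (10833626368433373/30967780220)*(1/248532) = 3611208789477791/2565494784545680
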